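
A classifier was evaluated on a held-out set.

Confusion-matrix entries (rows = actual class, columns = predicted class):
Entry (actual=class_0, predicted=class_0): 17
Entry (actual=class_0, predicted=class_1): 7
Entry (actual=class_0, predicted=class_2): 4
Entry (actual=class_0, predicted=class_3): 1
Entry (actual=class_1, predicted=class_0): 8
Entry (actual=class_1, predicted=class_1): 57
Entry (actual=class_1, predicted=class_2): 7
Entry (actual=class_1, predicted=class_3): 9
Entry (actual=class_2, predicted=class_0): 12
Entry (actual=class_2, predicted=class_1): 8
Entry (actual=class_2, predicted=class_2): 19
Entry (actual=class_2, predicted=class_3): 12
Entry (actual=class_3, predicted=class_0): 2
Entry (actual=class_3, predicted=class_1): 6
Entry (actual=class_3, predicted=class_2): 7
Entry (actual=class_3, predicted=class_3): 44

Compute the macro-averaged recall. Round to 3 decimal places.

0.602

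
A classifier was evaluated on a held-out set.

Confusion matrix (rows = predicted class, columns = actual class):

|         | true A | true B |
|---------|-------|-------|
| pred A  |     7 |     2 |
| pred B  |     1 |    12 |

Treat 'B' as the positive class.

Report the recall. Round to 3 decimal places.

Recall = TP/(TP+FN) = 12/(12+2) = 12/14 = 0.857

0.857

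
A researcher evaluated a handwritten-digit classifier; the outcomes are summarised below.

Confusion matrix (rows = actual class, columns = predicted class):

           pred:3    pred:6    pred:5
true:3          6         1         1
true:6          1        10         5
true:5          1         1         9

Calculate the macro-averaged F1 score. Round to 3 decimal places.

Per-class F1 score (2·TP/(2·TP+FP+FN)):
  3: TP=6, FP=1+1=2, FN=1+1=2 → 12/16 = 0.7500
  6: TP=10, FP=1+1=2, FN=1+5=6 → 20/28 = 0.7143
  5: TP=9, FP=1+5=6, FN=1+1=2 → 18/26 = 0.6923
Macro-F1 score = mean = (0.7500 + 0.7143 + 0.6923) / 3 = 0.719

0.719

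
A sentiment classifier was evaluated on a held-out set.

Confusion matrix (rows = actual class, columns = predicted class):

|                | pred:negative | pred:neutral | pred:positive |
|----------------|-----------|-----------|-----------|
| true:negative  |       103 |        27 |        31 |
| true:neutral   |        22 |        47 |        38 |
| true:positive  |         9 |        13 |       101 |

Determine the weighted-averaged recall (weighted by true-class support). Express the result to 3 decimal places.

0.642

Per-class recall (TP/(TP+FN)):
  negative: TP=103, FN=27+31=58 → 103/161 = 0.6398
  neutral: TP=47, FN=22+38=60 → 47/107 = 0.4393
  positive: TP=101, FN=9+13=22 → 101/123 = 0.8211
Weighted-recall = Σ (supportᵢ/N)·recallᵢ with N=391: (161/391)·0.6398 + (107/391)·0.4393 + (123/391)·0.8211 = 0.642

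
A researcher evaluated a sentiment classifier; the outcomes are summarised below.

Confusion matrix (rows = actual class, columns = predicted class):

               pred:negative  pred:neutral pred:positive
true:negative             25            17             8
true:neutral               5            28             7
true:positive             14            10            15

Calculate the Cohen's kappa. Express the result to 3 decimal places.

0.289

Observed agreement pₒ = trace/N = 68/129 = 0.5271
Expected agreement pₑ = Σ (rowᵢ·colᵢ)/N² = (50·44 + 40·55 + 39·30)/129² = 0.3347
κ = (pₒ − pₑ)/(1 − pₑ) = (0.5271 − 0.3347)/(1 − 0.3347) = 0.289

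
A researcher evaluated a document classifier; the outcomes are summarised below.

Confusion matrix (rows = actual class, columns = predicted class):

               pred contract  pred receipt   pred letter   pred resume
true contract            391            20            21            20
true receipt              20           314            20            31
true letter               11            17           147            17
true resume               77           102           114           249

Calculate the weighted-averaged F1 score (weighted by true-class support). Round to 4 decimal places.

Per-class F1 score (2·TP/(2·TP+FP+FN)):
  contract: TP=391, FP=20+11+77=108, FN=20+21+20=61 → 782/951 = 0.82229
  receipt: TP=314, FP=20+17+102=139, FN=20+20+31=71 → 628/838 = 0.74940
  letter: TP=147, FP=21+20+114=155, FN=11+17+17=45 → 294/494 = 0.59514
  resume: TP=249, FP=20+31+17=68, FN=77+102+114=293 → 498/859 = 0.57974
Weighted-F1 score = Σ (supportᵢ/N)·F1 scoreᵢ with N=1571: (452/1571)·0.82229 + (385/1571)·0.74940 + (192/1571)·0.59514 + (542/1571)·0.57974 = 0.6930

0.6930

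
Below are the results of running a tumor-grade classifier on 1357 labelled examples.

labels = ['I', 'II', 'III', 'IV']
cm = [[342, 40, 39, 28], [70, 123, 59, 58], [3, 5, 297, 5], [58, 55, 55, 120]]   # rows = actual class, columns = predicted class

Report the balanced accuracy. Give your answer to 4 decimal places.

0.6333

Balanced accuracy = mean of per-class recall.
  I: recall = 342/449 = 0.76169
  II: recall = 123/310 = 0.39677
  III: recall = 297/310 = 0.95806
  IV: recall = 120/288 = 0.41667
Mean = (0.76169 + 0.39677 + 0.95806 + 0.41667) / 4 = 0.6333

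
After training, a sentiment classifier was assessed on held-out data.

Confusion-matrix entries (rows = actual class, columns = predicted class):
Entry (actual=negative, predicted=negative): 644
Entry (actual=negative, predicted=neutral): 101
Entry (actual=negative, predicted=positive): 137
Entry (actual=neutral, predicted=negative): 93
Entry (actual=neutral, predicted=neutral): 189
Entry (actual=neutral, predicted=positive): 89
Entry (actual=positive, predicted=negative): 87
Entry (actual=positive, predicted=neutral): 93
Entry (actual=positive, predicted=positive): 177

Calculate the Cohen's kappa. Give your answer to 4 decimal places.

0.3884

Observed agreement pₒ = trace/N = 1010/1610 = 0.62733
Expected agreement pₑ = Σ (rowᵢ·colᵢ)/N² = (882·824 + 371·383 + 357·403)/1610² = 0.39070
κ = (pₒ − pₑ)/(1 − pₑ) = (0.62733 − 0.39070)/(1 − 0.39070) = 0.3884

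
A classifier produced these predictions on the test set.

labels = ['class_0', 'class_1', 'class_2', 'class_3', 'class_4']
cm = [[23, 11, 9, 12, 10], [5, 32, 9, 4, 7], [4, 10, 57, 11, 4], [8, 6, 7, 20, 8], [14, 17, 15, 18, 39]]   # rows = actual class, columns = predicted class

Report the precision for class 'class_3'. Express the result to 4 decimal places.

Treat 'class_3' as positive and all other classes as negative.
precision = TP/(TP+FP).
class_3: TP=20, FP=12+4+11+18=45 → 20/65 = 0.30769

0.3077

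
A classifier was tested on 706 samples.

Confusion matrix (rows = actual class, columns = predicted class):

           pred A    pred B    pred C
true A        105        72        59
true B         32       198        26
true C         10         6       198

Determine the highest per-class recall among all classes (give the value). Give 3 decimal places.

0.925

Per-class recall (TP/(TP+FN)):
  A: TP=105, FN=72+59=131 → 105/236 = 0.4449
  B: TP=198, FN=32+26=58 → 198/256 = 0.7734
  C: TP=198, FN=10+6=16 → 198/214 = 0.9252
Highest is class 'C' with recall = 0.925.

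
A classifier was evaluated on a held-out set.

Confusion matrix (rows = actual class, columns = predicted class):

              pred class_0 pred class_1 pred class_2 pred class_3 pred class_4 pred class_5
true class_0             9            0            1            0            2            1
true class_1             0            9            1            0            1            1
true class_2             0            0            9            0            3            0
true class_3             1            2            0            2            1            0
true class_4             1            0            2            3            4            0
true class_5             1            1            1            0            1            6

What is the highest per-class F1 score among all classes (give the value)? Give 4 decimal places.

Per-class F1 score (2·TP/(2·TP+FP+FN)):
  class_0: TP=9, FP=0+0+1+1+1=3, FN=0+1+0+2+1=4 → 18/25 = 0.72000
  class_1: TP=9, FP=0+0+2+0+1=3, FN=0+1+0+1+1=3 → 18/24 = 0.75000
  class_2: TP=9, FP=1+1+0+2+1=5, FN=0+0+0+3+0=3 → 18/26 = 0.69231
  class_3: TP=2, FP=0+0+0+3+0=3, FN=1+2+0+1+0=4 → 4/11 = 0.36364
  class_4: TP=4, FP=2+1+3+1+1=8, FN=1+0+2+3+0=6 → 8/22 = 0.36364
  class_5: TP=6, FP=1+1+0+0+0=2, FN=1+1+1+0+1=4 → 12/18 = 0.66667
Highest is class 'class_1' with F1 score = 0.7500.

0.7500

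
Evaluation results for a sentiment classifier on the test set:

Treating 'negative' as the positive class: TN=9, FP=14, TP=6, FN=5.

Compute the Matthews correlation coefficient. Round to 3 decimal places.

-0.060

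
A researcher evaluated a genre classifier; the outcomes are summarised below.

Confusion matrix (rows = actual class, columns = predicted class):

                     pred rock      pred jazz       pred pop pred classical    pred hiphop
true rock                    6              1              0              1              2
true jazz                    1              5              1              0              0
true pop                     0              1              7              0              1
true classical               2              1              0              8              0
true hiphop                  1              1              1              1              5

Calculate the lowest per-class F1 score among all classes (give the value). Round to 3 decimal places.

0.588

Per-class F1 score (2·TP/(2·TP+FP+FN)):
  rock: TP=6, FP=1+0+2+1=4, FN=1+0+1+2=4 → 12/20 = 0.6000
  jazz: TP=5, FP=1+1+1+1=4, FN=1+1+0+0=2 → 10/16 = 0.6250
  pop: TP=7, FP=0+1+0+1=2, FN=0+1+0+1=2 → 14/18 = 0.7778
  classical: TP=8, FP=1+0+0+1=2, FN=2+1+0+0=3 → 16/21 = 0.7619
  hiphop: TP=5, FP=2+0+1+0=3, FN=1+1+1+1=4 → 10/17 = 0.5882
Lowest is class 'hiphop' with F1 score = 0.588.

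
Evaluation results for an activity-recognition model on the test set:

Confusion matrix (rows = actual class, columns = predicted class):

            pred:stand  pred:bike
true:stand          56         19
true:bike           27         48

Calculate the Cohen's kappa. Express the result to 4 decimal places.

0.3867

Observed agreement pₒ = trace/N = 104/150 = 0.69333
Expected agreement pₑ = Σ (rowᵢ·colᵢ)/N² = (75·83 + 75·67)/150² = 0.50000
κ = (pₒ − pₑ)/(1 − pₑ) = (0.69333 − 0.50000)/(1 − 0.50000) = 0.3867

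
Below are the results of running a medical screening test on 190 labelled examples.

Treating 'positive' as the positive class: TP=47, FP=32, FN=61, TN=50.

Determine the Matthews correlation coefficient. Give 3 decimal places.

0.045

MCC = (TP·TN − FP·FN) / √((TP+FP)(TP+FN)(TN+FP)(TN+FN))
Numerator = 47·50 − 32·61 = 398
Denominator = √(79·108·82·111) = √77658264 = 8812.3926
MCC = 398 / 8812.3926 = 0.045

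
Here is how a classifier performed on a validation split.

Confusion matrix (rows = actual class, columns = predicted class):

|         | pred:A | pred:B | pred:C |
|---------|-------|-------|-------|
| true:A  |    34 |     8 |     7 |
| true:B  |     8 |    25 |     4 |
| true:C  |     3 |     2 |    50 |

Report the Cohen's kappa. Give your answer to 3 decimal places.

0.654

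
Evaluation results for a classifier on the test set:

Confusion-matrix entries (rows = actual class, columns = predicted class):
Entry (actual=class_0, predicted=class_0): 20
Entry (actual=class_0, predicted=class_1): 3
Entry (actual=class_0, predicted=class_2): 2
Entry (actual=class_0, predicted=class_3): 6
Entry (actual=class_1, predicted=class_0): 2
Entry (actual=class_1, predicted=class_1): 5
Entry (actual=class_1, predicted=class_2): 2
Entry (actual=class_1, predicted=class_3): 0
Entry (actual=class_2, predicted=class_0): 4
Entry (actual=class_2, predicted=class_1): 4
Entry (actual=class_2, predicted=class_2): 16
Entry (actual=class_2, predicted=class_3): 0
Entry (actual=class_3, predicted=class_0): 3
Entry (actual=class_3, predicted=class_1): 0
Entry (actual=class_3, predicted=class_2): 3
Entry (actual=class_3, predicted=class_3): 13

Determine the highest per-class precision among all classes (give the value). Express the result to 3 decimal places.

0.696

Per-class precision (TP/(TP+FP)):
  class_0: TP=20, FP=2+4+3=9 → 20/29 = 0.6897
  class_1: TP=5, FP=3+4+0=7 → 5/12 = 0.4167
  class_2: TP=16, FP=2+2+3=7 → 16/23 = 0.6957
  class_3: TP=13, FP=6+0+0=6 → 13/19 = 0.6842
Highest is class 'class_2' with precision = 0.696.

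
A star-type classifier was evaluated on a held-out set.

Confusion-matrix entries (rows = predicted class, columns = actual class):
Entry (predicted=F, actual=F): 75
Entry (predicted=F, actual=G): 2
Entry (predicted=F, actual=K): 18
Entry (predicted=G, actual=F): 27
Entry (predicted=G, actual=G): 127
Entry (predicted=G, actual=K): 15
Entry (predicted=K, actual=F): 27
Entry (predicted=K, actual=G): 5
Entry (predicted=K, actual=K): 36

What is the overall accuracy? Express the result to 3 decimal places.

0.717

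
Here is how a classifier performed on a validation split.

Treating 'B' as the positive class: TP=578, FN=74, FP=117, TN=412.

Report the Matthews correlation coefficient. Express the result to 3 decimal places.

0.672

MCC = (TP·TN − FP·FN) / √((TP+FP)(TP+FN)(TN+FP)(TN+FN))
Numerator = 578·412 − 117·74 = 229478
Denominator = √(695·652·529·486) = √116499575160 = 341320.3410
MCC = 229478 / 341320.3410 = 0.672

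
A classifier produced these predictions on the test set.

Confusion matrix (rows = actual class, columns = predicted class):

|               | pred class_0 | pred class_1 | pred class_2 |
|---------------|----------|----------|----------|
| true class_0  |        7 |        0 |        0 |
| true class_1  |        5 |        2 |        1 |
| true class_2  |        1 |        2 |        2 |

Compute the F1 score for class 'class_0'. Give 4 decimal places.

0.7000

One-vs-rest for 'class_0': TP = diagonal; FP = other classes predicted 'class_0'; FN = 'class_0' predicted as other.
F1 score = 2·TP/(2·TP+FP+FN).
class_0: TP=7, FP=5+1=6, FN=0+0=0 → 14/20 = 0.70000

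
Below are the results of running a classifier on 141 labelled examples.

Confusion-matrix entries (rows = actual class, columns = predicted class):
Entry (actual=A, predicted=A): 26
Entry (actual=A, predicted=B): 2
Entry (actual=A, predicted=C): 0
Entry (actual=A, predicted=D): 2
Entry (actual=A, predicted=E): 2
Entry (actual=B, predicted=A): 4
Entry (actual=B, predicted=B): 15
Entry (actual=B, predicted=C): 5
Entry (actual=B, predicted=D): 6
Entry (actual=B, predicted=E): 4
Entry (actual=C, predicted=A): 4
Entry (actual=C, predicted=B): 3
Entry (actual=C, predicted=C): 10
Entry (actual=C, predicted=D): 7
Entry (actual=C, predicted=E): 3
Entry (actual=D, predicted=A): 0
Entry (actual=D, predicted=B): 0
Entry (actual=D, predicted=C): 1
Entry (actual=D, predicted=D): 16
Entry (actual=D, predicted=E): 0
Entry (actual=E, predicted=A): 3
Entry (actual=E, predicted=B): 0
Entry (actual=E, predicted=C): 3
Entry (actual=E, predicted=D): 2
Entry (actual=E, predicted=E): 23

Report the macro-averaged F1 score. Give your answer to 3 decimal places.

0.623

Per-class F1 score (2·TP/(2·TP+FP+FN)):
  A: TP=26, FP=4+4+0+3=11, FN=2+0+2+2=6 → 52/69 = 0.7536
  B: TP=15, FP=2+3+0+0=5, FN=4+5+6+4=19 → 30/54 = 0.5556
  C: TP=10, FP=0+5+1+3=9, FN=4+3+7+3=17 → 20/46 = 0.4348
  D: TP=16, FP=2+6+7+2=17, FN=0+0+1+0=1 → 32/50 = 0.6400
  E: TP=23, FP=2+4+3+0=9, FN=3+0+3+2=8 → 46/63 = 0.7302
Macro-F1 score = mean = (0.7536 + 0.5556 + 0.4348 + 0.6400 + 0.7302) / 5 = 0.623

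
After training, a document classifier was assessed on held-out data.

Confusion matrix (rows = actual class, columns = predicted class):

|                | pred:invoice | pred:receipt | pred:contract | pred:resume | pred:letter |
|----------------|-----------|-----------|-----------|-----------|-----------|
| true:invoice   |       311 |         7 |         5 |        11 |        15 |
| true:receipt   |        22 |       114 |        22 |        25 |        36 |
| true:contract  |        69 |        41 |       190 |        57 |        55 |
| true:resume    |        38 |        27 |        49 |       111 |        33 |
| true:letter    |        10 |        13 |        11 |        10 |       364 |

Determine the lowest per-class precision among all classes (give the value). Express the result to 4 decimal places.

0.5187

Per-class precision (TP/(TP+FP)):
  invoice: TP=311, FP=22+69+38+10=139 → 311/450 = 0.69111
  receipt: TP=114, FP=7+41+27+13=88 → 114/202 = 0.56436
  contract: TP=190, FP=5+22+49+11=87 → 190/277 = 0.68592
  resume: TP=111, FP=11+25+57+10=103 → 111/214 = 0.51869
  letter: TP=364, FP=15+36+55+33=139 → 364/503 = 0.72366
Lowest is class 'resume' with precision = 0.5187.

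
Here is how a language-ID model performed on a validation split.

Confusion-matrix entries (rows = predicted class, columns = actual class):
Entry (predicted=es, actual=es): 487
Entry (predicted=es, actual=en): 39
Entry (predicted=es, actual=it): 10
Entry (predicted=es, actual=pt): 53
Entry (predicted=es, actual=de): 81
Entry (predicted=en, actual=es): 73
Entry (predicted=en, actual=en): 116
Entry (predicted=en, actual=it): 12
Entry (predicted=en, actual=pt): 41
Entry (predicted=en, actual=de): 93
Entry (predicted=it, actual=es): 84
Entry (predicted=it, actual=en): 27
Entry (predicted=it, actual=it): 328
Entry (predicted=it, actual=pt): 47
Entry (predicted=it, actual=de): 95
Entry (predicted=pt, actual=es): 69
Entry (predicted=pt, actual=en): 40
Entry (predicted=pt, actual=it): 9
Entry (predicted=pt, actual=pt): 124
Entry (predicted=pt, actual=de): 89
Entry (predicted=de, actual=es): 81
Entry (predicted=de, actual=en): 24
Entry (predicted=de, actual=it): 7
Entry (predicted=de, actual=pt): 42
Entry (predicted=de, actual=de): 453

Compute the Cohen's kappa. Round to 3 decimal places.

0.482

Observed agreement pₒ = trace/N = 1508/2524 = 0.5975
Expected agreement pₑ = Σ (rowᵢ·colᵢ)/N² = (794·670 + 246·335 + 366·581 + 307·331 + 811·607)/2524² = 0.2230
κ = (pₒ − pₑ)/(1 − pₑ) = (0.5975 − 0.2230)/(1 − 0.2230) = 0.482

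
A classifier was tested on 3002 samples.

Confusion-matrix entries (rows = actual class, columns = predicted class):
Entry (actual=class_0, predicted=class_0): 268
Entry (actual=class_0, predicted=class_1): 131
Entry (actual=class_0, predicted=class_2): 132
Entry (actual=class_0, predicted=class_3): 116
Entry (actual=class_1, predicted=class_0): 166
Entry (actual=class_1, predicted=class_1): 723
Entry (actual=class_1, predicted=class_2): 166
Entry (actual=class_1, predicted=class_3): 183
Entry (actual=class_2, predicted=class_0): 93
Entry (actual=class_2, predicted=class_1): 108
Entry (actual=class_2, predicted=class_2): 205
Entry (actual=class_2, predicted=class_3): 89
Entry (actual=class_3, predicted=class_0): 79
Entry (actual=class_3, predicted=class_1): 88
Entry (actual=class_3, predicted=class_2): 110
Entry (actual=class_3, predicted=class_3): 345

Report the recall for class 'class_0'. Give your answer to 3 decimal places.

0.414

Take TP from the diagonal, FP from the rest of the 'class_0' prediction marginal, FN from the rest of the 'class_0' actual marginal.
recall = TP/(TP+FN).
class_0: TP=268, FN=131+132+116=379 → 268/647 = 0.4142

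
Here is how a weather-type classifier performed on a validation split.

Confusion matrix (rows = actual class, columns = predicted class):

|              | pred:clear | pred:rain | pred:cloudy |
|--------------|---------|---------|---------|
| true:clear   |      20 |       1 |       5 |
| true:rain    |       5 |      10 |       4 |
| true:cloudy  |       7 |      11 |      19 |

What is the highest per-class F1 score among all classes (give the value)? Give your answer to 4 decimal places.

0.6897

Per-class F1 score (2·TP/(2·TP+FP+FN)):
  clear: TP=20, FP=5+7=12, FN=1+5=6 → 40/58 = 0.68966
  rain: TP=10, FP=1+11=12, FN=5+4=9 → 20/41 = 0.48780
  cloudy: TP=19, FP=5+4=9, FN=7+11=18 → 38/65 = 0.58462
Highest is class 'clear' with F1 score = 0.6897.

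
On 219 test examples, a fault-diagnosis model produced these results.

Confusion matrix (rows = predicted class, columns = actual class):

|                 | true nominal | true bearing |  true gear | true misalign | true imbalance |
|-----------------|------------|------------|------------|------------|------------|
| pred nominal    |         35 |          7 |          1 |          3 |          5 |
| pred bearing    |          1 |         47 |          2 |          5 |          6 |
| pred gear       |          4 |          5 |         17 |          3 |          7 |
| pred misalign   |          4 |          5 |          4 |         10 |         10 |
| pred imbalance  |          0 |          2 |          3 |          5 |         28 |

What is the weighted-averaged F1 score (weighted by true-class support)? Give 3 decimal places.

0.630

Per-class F1 score (2·TP/(2·TP+FP+FN)):
  nominal: TP=35, FP=7+1+3+5=16, FN=1+4+4+0=9 → 70/95 = 0.7368
  bearing: TP=47, FP=1+2+5+6=14, FN=7+5+5+2=19 → 94/127 = 0.7402
  gear: TP=17, FP=4+5+3+7=19, FN=1+2+4+3=10 → 34/63 = 0.5397
  misalign: TP=10, FP=4+5+4+10=23, FN=3+5+3+5=16 → 20/59 = 0.3390
  imbalance: TP=28, FP=0+2+3+5=10, FN=5+6+7+10=28 → 56/94 = 0.5957
Weighted-F1 score = Σ (supportᵢ/N)·F1 scoreᵢ with N=219: (44/219)·0.7368 + (66/219)·0.7402 + (27/219)·0.5397 + (26/219)·0.3390 + (56/219)·0.5957 = 0.630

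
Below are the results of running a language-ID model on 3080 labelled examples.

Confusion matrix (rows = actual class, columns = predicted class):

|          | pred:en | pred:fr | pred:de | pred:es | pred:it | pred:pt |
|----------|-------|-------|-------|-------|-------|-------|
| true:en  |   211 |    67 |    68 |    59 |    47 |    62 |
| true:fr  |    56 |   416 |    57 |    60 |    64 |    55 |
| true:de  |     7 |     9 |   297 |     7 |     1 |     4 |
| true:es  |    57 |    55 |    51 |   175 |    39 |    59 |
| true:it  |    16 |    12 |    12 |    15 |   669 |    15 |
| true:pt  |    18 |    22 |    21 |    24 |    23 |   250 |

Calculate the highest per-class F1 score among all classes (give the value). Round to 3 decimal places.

0.846

Per-class F1 score (2·TP/(2·TP+FP+FN)):
  en: TP=211, FP=56+7+57+16+18=154, FN=67+68+59+47+62=303 → 422/879 = 0.4801
  fr: TP=416, FP=67+9+55+12+22=165, FN=56+57+60+64+55=292 → 832/1289 = 0.6455
  de: TP=297, FP=68+57+51+12+21=209, FN=7+9+7+1+4=28 → 594/831 = 0.7148
  es: TP=175, FP=59+60+7+15+24=165, FN=57+55+51+39+59=261 → 350/776 = 0.4510
  it: TP=669, FP=47+64+1+39+23=174, FN=16+12+12+15+15=70 → 1338/1582 = 0.8458
  pt: TP=250, FP=62+55+4+59+15=195, FN=18+22+21+24+23=108 → 500/803 = 0.6227
Highest is class 'it' with F1 score = 0.846.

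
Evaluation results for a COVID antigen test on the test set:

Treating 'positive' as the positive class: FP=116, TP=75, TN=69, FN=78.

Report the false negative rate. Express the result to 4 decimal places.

FNR = FN/(FN+TP) = 78/(78+75) = 0.5098

0.5098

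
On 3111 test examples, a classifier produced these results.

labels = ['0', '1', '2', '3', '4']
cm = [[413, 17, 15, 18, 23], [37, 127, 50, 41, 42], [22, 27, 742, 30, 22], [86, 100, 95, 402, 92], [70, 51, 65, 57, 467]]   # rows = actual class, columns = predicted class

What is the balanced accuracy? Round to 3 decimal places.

Balanced accuracy = mean of per-class recall.
  0: recall = 413/486 = 0.8498
  1: recall = 127/297 = 0.4276
  2: recall = 742/843 = 0.8802
  3: recall = 402/775 = 0.5187
  4: recall = 467/710 = 0.6577
Mean = (0.8498 + 0.4276 + 0.8802 + 0.5187 + 0.6577) / 5 = 0.667

0.667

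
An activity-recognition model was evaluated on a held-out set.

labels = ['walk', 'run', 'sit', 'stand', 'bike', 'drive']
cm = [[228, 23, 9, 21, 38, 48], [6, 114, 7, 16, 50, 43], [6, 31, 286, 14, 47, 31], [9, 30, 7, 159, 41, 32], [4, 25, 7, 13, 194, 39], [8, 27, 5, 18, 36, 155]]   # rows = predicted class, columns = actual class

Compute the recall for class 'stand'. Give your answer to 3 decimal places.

0.660

One-vs-rest for 'stand': TP = diagonal; FP = other classes predicted 'stand'; FN = 'stand' predicted as other.
recall = TP/(TP+FN).
stand: TP=159, FN=21+16+14+13+18=82 → 159/241 = 0.6598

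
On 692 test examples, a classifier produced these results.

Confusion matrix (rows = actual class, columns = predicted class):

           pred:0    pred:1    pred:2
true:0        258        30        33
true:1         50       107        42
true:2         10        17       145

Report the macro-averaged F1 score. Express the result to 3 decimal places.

0.718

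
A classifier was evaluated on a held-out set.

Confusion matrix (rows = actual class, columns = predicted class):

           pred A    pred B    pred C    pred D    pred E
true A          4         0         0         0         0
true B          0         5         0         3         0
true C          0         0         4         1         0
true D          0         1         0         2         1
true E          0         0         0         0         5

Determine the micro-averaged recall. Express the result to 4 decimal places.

Micro-averaging pools counts across classes: ΣTP=20, ΣFP=6, ΣFN=6.
Micro-recall = TP/(TP+FN) on pooled counts = 0.7692 (equals overall accuracy in single-label multiclass).

0.7692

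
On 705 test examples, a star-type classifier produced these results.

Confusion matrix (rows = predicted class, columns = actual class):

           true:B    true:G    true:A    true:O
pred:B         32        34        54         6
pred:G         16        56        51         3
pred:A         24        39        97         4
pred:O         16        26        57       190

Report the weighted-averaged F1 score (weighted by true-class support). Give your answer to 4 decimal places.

Per-class F1 score (2·TP/(2·TP+FP+FN)):
  B: TP=32, FP=34+54+6=94, FN=16+24+16=56 → 64/214 = 0.29907
  G: TP=56, FP=16+51+3=70, FN=34+39+26=99 → 112/281 = 0.39858
  A: TP=97, FP=24+39+4=67, FN=54+51+57=162 → 194/423 = 0.45863
  O: TP=190, FP=16+26+57=99, FN=6+3+4=13 → 380/492 = 0.77236
Weighted-F1 score = Σ (supportᵢ/N)·F1 scoreᵢ with N=705: (88/705)·0.29907 + (155/705)·0.39858 + (259/705)·0.45863 + (203/705)·0.77236 = 0.5158

0.5158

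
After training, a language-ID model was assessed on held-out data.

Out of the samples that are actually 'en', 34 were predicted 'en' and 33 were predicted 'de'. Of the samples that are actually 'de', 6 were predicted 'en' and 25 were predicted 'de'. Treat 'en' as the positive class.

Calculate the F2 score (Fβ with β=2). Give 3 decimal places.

0.552

Fβ = (1+β²)·TP / ((1+β²)·TP + β²·FN + FP), with β²=4
= 5·34 / (5·34 + 4·33 + 6) = 0.552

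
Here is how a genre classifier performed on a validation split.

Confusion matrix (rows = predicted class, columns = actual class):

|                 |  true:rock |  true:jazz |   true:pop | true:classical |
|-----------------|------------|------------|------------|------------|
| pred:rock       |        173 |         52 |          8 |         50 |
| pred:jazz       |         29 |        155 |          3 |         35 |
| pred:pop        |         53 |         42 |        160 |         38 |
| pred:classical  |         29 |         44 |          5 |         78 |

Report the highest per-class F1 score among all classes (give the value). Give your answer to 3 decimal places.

Per-class F1 score (2·TP/(2·TP+FP+FN)):
  rock: TP=173, FP=52+8+50=110, FN=29+53+29=111 → 346/567 = 0.6102
  jazz: TP=155, FP=29+3+35=67, FN=52+42+44=138 → 310/515 = 0.6019
  pop: TP=160, FP=53+42+38=133, FN=8+3+5=16 → 320/469 = 0.6823
  classical: TP=78, FP=29+44+5=78, FN=50+35+38=123 → 156/357 = 0.4370
Highest is class 'pop' with F1 score = 0.682.

0.682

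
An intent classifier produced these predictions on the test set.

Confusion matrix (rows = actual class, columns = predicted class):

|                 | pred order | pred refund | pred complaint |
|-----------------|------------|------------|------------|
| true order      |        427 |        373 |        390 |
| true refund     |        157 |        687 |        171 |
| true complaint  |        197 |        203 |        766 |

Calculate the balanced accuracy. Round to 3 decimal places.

Balanced accuracy = mean of per-class recall.
  order: recall = 427/1190 = 0.3588
  refund: recall = 687/1015 = 0.6768
  complaint: recall = 766/1166 = 0.6569
Mean = (0.3588 + 0.6768 + 0.6569) / 3 = 0.564

0.564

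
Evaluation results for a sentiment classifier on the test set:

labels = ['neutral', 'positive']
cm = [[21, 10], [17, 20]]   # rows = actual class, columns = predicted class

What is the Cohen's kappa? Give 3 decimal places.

0.214

Observed agreement pₒ = trace/N = 41/68 = 0.6029
Expected agreement pₑ = Σ (rowᵢ·colᵢ)/N² = (31·38 + 37·30)/68² = 0.4948
κ = (pₒ − pₑ)/(1 − pₑ) = (0.6029 − 0.4948)/(1 − 0.4948) = 0.214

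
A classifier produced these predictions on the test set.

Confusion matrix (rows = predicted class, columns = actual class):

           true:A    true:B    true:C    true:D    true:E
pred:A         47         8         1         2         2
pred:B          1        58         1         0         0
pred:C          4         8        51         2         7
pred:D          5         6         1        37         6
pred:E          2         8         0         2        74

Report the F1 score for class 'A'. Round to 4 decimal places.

Take TP from the diagonal, FP from the rest of the 'A' prediction marginal, FN from the rest of the 'A' actual marginal.
F1 score = 2·TP/(2·TP+FP+FN).
A: TP=47, FP=8+1+2+2=13, FN=1+4+5+2=12 → 94/119 = 0.78992

0.7899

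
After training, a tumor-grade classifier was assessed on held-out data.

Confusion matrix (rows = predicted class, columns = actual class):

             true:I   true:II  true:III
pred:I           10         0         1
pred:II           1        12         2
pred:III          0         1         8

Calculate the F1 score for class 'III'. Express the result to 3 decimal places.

0.800

One-vs-rest for 'III': TP = diagonal; FP = other classes predicted 'III'; FN = 'III' predicted as other.
F1 score = 2·TP/(2·TP+FP+FN).
III: TP=8, FP=0+1=1, FN=1+2=3 → 16/20 = 0.8000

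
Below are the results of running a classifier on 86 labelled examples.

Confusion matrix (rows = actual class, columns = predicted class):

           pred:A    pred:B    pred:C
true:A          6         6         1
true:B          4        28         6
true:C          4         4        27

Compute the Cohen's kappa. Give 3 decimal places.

0.531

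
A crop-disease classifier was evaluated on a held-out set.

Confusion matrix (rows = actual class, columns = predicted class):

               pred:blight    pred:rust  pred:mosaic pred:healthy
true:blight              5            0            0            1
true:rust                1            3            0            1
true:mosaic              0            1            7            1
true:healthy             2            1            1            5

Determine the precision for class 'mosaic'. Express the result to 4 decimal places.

0.8750

Treat 'mosaic' as positive and all other classes as negative.
precision = TP/(TP+FP).
mosaic: TP=7, FP=0+0+1=1 → 7/8 = 0.87500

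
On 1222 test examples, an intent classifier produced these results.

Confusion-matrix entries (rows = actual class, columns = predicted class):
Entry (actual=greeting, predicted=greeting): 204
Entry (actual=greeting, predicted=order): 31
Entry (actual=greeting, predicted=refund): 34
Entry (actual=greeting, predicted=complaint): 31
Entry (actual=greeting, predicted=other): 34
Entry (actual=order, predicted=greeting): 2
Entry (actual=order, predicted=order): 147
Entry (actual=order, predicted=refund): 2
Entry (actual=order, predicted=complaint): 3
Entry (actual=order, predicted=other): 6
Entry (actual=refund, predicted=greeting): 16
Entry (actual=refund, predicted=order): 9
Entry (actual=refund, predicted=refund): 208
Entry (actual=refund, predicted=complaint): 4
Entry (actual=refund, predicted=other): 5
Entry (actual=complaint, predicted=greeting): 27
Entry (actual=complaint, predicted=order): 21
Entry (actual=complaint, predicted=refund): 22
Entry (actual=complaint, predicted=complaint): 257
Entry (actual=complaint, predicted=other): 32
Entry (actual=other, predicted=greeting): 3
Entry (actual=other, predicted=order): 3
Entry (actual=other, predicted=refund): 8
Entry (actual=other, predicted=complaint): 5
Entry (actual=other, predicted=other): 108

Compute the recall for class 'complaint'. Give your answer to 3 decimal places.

0.716

Take TP from the diagonal, FP from the rest of the 'complaint' prediction marginal, FN from the rest of the 'complaint' actual marginal.
recall = TP/(TP+FN).
complaint: TP=257, FN=27+21+22+32=102 → 257/359 = 0.7159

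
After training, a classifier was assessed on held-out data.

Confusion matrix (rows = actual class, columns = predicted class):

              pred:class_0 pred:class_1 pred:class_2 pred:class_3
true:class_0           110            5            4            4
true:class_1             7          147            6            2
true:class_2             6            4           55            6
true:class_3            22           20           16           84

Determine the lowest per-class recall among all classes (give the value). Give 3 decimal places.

Per-class recall (TP/(TP+FN)):
  class_0: TP=110, FN=5+4+4=13 → 110/123 = 0.8943
  class_1: TP=147, FN=7+6+2=15 → 147/162 = 0.9074
  class_2: TP=55, FN=6+4+6=16 → 55/71 = 0.7746
  class_3: TP=84, FN=22+20+16=58 → 84/142 = 0.5915
Lowest is class 'class_3' with recall = 0.592.

0.592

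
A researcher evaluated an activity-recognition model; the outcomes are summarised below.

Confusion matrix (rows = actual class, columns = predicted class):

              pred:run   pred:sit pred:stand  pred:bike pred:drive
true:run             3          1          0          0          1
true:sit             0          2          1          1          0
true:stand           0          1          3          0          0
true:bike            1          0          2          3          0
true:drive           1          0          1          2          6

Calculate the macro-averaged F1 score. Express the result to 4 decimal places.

Per-class F1 score (2·TP/(2·TP+FP+FN)):
  run: TP=3, FP=0+0+1+1=2, FN=1+0+0+1=2 → 6/10 = 0.60000
  sit: TP=2, FP=1+1+0+0=2, FN=0+1+1+0=2 → 4/8 = 0.50000
  stand: TP=3, FP=0+1+2+1=4, FN=0+1+0+0=1 → 6/11 = 0.54545
  bike: TP=3, FP=0+1+0+2=3, FN=1+0+2+0=3 → 6/12 = 0.50000
  drive: TP=6, FP=1+0+0+0=1, FN=1+0+1+2=4 → 12/17 = 0.70588
Macro-F1 score = mean = (0.60000 + 0.50000 + 0.54545 + 0.50000 + 0.70588) / 5 = 0.5703

0.5703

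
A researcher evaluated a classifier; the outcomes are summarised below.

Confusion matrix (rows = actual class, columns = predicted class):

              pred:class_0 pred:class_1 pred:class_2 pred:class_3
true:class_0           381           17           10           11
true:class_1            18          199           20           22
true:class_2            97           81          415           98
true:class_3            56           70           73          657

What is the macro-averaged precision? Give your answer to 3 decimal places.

Per-class precision (TP/(TP+FP)):
  class_0: TP=381, FP=18+97+56=171 → 381/552 = 0.6902
  class_1: TP=199, FP=17+81+70=168 → 199/367 = 0.5422
  class_2: TP=415, FP=10+20+73=103 → 415/518 = 0.8012
  class_3: TP=657, FP=11+22+98=131 → 657/788 = 0.8338
Macro-precision = mean = (0.6902 + 0.5422 + 0.8012 + 0.8338) / 4 = 0.717

0.717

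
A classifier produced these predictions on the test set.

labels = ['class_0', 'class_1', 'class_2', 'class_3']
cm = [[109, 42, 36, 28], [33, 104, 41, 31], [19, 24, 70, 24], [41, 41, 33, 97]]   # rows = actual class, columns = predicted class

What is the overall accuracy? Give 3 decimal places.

0.492

Accuracy = trace / total = (109+104+70+97=380) / 773 = 380/773 = 0.492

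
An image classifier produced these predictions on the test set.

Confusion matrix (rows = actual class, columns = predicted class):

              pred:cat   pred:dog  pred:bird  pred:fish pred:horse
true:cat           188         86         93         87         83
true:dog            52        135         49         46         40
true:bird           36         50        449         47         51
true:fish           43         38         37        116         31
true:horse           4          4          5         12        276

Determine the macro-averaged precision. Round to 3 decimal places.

Per-class precision (TP/(TP+FP)):
  cat: TP=188, FP=52+36+43+4=135 → 188/323 = 0.5820
  dog: TP=135, FP=86+50+38+4=178 → 135/313 = 0.4313
  bird: TP=449, FP=93+49+37+5=184 → 449/633 = 0.7093
  fish: TP=116, FP=87+46+47+12=192 → 116/308 = 0.3766
  horse: TP=276, FP=83+40+51+31=205 → 276/481 = 0.5738
Macro-precision = mean = (0.5820 + 0.4313 + 0.7093 + 0.3766 + 0.5738) / 5 = 0.535

0.535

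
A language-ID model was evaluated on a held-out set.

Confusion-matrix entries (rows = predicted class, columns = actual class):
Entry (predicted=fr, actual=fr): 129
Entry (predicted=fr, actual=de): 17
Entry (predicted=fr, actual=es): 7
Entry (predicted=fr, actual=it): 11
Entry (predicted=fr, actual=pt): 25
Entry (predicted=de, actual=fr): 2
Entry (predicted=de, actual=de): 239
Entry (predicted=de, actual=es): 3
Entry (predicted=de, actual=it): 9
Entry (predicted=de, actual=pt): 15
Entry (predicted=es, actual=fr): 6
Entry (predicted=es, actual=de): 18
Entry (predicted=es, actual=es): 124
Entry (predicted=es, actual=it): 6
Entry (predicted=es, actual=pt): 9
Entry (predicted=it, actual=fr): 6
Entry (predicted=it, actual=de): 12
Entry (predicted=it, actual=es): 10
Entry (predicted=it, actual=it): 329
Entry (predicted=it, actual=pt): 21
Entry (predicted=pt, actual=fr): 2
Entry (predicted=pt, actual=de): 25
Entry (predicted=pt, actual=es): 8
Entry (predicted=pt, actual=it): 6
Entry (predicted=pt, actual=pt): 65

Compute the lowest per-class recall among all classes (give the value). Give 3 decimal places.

0.481

Per-class recall (TP/(TP+FN)):
  fr: TP=129, FN=2+6+6+2=16 → 129/145 = 0.8897
  de: TP=239, FN=17+18+12+25=72 → 239/311 = 0.7685
  es: TP=124, FN=7+3+10+8=28 → 124/152 = 0.8158
  it: TP=329, FN=11+9+6+6=32 → 329/361 = 0.9114
  pt: TP=65, FN=25+15+9+21=70 → 65/135 = 0.4815
Lowest is class 'pt' with recall = 0.481.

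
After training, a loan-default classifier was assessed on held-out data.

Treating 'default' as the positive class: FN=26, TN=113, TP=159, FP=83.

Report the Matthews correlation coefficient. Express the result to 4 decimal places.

0.4527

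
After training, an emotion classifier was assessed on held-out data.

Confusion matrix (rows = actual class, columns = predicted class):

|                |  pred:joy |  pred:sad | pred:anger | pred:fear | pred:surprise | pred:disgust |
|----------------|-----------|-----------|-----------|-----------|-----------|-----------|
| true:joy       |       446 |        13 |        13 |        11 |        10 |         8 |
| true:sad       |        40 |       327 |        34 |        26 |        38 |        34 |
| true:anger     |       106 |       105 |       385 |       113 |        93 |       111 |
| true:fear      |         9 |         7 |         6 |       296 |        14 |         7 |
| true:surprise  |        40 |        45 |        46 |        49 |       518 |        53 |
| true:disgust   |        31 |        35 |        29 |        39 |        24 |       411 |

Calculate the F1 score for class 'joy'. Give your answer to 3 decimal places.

0.760

Treat 'joy' as positive and all other classes as negative.
F1 score = 2·TP/(2·TP+FP+FN).
joy: TP=446, FP=40+106+9+40+31=226, FN=13+13+11+10+8=55 → 892/1173 = 0.7604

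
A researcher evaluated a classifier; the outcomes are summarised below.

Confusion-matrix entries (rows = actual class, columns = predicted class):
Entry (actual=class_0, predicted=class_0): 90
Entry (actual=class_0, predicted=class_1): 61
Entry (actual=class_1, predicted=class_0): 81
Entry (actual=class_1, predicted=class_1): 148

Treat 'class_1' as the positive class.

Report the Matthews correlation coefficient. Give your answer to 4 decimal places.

MCC = (TP·TN − FP·FN) / √((TP+FP)(TP+FN)(TN+FP)(TN+FN))
Numerator = 148·90 − 61·81 = 8379
Denominator = √(209·229·151·171) = √1235818881 = 35154.2157
MCC = 8379 / 35154.2157 = 0.2383

0.2383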